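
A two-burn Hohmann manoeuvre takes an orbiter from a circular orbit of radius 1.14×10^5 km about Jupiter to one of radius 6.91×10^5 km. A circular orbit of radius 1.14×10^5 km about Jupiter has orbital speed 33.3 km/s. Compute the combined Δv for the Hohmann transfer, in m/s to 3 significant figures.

From the circular-orbit relation v² = μ/r at r = 1.14×10^5 km: μ = v²r = (33.3)² × 1.14×10^5 = 1.26413×10^8 km³/s².
The Hohmann ellipse has a_t = (r₁ + r₂)/2 = 4.025×10^5 km.
At r₁ the circular-orbit speed is v₁ = √(μ/r₁) = 33.30 km/s.
On the transfer ellipse at r₁, vis-viva gives v_p = √[μ(2/r₁ − 1/a_t)] = 43.63 km/s.
First burn Δv₁ = |v_p − v₁| = 10.33 km/s.
Circular speed at r₂: v₂ = √(μ/r₂) = 13.5256 km/s.
Transfer-orbit speed at r₂: v_a = √[μ(2/r₂ − 1/a_t)] = 7.19825 km/s.
Second burn Δv₂ = |v₂ − v_a| = 6.327 km/s.
Δv = Δv₁ + Δv₂ = 10.33 + 6.327 = 16.66 km/s.

Δv = 16700 m/s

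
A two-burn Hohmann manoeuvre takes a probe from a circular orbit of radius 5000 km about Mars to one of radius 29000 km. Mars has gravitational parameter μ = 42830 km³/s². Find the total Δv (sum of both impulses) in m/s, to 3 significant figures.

Δv = 1450 m/s

The Hohmann ellipse has a_t = (r₁ + r₂)/2 = 17000 km.
Circular speed at r₁: v₁ = √(μ/r₁) = √(42830/5000) = 2.92677 km/s.
On the transfer ellipse at r₁, vis-viva equation gives v_p = √[μ(2/r₁ − 1/a_t)] = 3.82264 km/s.
First burn Δv₁ = |v_p − v₁| = 0.8959 km/s.
Circular speed at r₂: v₂ = √(μ/r₂) = 1.2153 km/s.
Transfer-orbit speed at r₂: v_a = √[μ(2/r₂ − 1/a_t)] = 0.65908 km/s.
Second burn Δv₂ = |v₂ − v_a| = 0.5562 km/s.
Total Δv = Δv₁ + Δv₂ = 1.452 km/s.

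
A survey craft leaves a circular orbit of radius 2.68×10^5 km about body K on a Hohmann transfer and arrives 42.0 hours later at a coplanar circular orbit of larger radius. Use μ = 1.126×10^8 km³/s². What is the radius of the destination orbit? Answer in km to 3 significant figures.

r₂ = 1.01×10^6 km

Transfer time t = 42.0 hours = 1.512×10^5 s, and t = π√(a_t³/μ).
So a_t = (μ t²/π²)^(1/3) = (1.126×10^8 × (1.512×10^5)² / π²)^(1/3) = 6.3892×10^5 km.
Since a_t = (r₁ + r₂)/2, r₂ = 2a_t − r₁ = 2×6.3892×10^5 − 2.680×10^5 = 1.00984×10^6 km.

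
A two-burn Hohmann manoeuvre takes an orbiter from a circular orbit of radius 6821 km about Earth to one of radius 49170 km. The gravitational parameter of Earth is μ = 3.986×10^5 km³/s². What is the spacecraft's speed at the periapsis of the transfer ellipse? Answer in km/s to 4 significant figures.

Transfer-ellipse semi-major axis a_t = (r₁ + r₂)/2 = (6821 + 49170)/2 = 27995.5 km.
The periapsis of the transfer ellipse is at r = 6821 km.
Applying v² = μ(2/r − 1/a_t): v = 10.13 km/s.

v = 10.13 km/s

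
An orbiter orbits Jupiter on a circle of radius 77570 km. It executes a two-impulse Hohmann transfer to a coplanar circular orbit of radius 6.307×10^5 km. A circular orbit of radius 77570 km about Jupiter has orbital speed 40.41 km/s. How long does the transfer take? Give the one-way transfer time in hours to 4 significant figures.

From the circular-orbit relation v² = μ/r at r = 77570 km: μ = v²r = (40.41)² × 77570 = 1.26669×10^8 km³/s².
Transfer-ellipse semi-major axis a_t = (r₁ + r₂)/2 = (77570 + 6.307×10^5)/2 = 3.54135×10^5 km.
Half the transfer-orbit period gives t = π√(a_t³/μ) = 58830 s.
Converting: 58830 s ÷ 3600 s/hour = 16.34 hours.

t = 16.34 hours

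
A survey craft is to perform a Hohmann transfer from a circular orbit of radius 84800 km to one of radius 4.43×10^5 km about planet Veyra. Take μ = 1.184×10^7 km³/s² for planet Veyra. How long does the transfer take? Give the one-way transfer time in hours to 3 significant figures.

Transfer-ellipse semi-major axis a_t = (r₁ + r₂)/2 = (84800 + 4.430×10^5)/2 = 2.639×10^5 km.
Transfer time t = π√(a_t³/μ) = π√((2.639×10^5)³ / 1.184×10^7) = 1.238×10^5 s.
Converting: 1.238×10^5 s ÷ 3600 s/hour = 34.4 hours.

t = 34.4 hours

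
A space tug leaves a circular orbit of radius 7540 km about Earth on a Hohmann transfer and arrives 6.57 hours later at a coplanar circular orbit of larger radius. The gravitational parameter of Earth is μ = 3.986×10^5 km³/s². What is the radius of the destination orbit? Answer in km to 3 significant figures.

r₂ = 49000 km

Transfer time t = 6.57 hours = 23652 s, and t = π√(a_t³/μ).
So a_t = (μ t²/π²)^(1/3) = (3.986×10^5 × (23652)² / π²)^(1/3) = 28270 km.
Since a_t = (r₁ + r₂)/2, r₂ = 2a_t − r₁ = 2×28270 − 7540 = 49000 km.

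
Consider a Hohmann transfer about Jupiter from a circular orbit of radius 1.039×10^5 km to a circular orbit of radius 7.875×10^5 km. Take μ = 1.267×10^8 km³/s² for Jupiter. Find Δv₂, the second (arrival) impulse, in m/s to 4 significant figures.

Semi-major axis of the transfer orbit: a_t = (1.039×10^5 + 7.875×10^5)/2 = 4.457×10^5 km.
On the circular orbit at r = 7.875×10^5 km, v_c = √(μ/r) = 12.684 km/s.
Transfer-orbit speed at the same r (vis-viva, a = a_t): v_t = √[μ(2/r − 1/a_t)] = 6.1242 km/s.
Δv₂ = |v_t − v_c| = |6.1242 − 12.684| = 6.560 km/s.

Δv₂ = 6560 m/s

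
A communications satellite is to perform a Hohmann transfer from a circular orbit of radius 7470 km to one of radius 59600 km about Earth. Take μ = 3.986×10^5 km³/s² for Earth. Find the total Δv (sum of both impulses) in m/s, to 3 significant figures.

The Hohmann ellipse has a_t = (r₁ + r₂)/2 = 33535 km.
Circular speed at r₁: v₁ = √(μ/r₁) = √(3.986×10^5/7470) = 7.305 km/s.
On the transfer ellipse at r₁, vis-viva gives v_p = √[μ(2/r₁ − 1/a_t)] = 9.738 km/s.
First burn Δv₁ = |v_p − v₁| = 2.433 km/s.
Circular speed at r₂: v₂ = √(μ/r₂) = 2.58610 km/s.
Transfer-orbit speed at r₂: v_a = √[μ(2/r₂ − 1/a_t)] = 1.22055 km/s.
Second burn Δv₂ = |v₂ − v_a| = 1.366 km/s.
Δv = Δv₁ + Δv₂ = 2.433 + 1.366 = 3.799 km/s.

Δv = 3800 m/s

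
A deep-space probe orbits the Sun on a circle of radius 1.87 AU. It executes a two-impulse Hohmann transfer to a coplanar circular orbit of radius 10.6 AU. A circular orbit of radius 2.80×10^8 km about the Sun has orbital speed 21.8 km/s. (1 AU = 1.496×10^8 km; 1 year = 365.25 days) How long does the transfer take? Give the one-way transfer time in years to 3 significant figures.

t = 7.77 years

From the circular-orbit relation v² = μ/r at r = 2.80×10^8 km: μ = v²r = (21.8)² × 2.80×10^8 = 1.33067×10^11 km³/s².
In km: r₁ = 1.87 × 1.496×10^8 = 2.79752×10^8 km; r₂ = 10.6 × 1.496×10^8 = 1.58576×10^9 km.
Semi-major axis of the transfer orbit: a_t = (2.79752×10^8 + 1.58576×10^9)/2 = 9.32756×10^8 km.
Half the transfer-orbit period gives t = π√(a_t³/μ) = 2.453×10^8 s.
Converting: 2.453×10^8 s ÷ 3.15576×10^7 s/year (365.25 × 86400) = 7.77 years.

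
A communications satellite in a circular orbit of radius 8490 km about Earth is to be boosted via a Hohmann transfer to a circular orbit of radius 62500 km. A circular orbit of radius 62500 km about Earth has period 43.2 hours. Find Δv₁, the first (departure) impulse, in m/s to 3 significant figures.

Δv₁ = 2240 m/s

From Kepler's third law T² = 4π²r³/μ at r = 62500 km, T = 43.2 hours = 43.2 × 3600 s = 1.5552×10^5 s: μ = 4π²r³/T² = 3.98499×10^5 km³/s².
Semi-major axis of the transfer orbit: a_t = (8490 + 62500)/2 = 35495 km.
On the circular orbit at r = 8490 km, v_c = √(μ/r) = 6.851 km/s.
Vis-viva on the transfer ellipse at r = 8490 km gives v_t = √[μ(2/r − 1/a_t)] = 9.091 km/s.
Δv₁ = |v_t − v_c| = |9.091 − 6.851| = 2.240 km/s.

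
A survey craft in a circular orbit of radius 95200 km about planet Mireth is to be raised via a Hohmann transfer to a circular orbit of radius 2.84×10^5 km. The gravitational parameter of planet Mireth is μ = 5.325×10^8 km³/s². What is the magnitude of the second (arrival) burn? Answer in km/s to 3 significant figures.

Transfer-ellipse semi-major axis a_t = (r₁ + r₂)/2 = (95200 + 2.840×10^5)/2 = 1.896×10^5 km.
On the circular orbit at r = 2.840×10^5 km, v_c = √(μ/r) = 43.30 km/s.
Transfer-orbit speed at the same r (vis-viva, a = a_t): v_t = √[μ(2/r − 1/a_t)] = 30.68 km/s.
Δv₂ = |v_t − v_c| = |30.68 − 43.30| = 12.62 km/s.

Δv₂ = 12.6 km/s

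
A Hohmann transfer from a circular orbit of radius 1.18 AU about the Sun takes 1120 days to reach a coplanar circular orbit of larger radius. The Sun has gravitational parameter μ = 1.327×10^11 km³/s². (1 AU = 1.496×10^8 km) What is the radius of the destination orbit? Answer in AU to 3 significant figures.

In km: r₁ = 1.18 × 1.496×10^8 = 1.76528×10^8 km.
Transfer time t = 1120 days = 9.6768×10^7 s, and t = π√(a_t³/μ).
So a_t = (μ t²/π²)^(1/3) = (1.327×10^11 × (9.6768×10^7)² / π²)^(1/3) = 5.0120×10^8 km.
Since a_t = (r₁ + r₂)/2, r₂ = 2a_t − r₁ = 2×5.0120×10^8 − 1.76528×10^8 = 8.25872×10^8 km.
In AU: r₂ = 8.25872×10^8 / 1.496×10^8 = 5.52 AU.

r₂ = 5.52 AU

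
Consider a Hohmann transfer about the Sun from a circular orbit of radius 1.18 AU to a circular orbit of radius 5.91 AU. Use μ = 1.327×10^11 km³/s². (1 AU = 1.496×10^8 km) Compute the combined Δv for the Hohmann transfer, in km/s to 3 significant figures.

Δv = 13.2 km/s

In km: r₁ = 1.18 × 1.496×10^8 = 1.76528×10^8 km; r₂ = 5.91 × 1.496×10^8 = 8.84136×10^8 km.
The Hohmann ellipse has a_t = (r₁ + r₂)/2 = 5.30332×10^8 km.
Circular speed at r₁: v₁ = √(μ/r₁) = √(1.327×10^11/1.76528×10^8) = 27.418 km/s.
Transfer-orbit speed at r₁ (v² = μ(2/r − 1/a)): v_p = √[μ(2/r₁ − 1/a_t)] = 35.401 km/s.
First burn Δv₁ = |v_p − v₁| = 7.983 km/s.
Circular speed at r₂: v₂ = √(μ/r₂) = 12.251 km/s.
Transfer-orbit speed at r₂: v_a = √[μ(2/r₂ − 1/a_t)] = 7.0682 km/s.
Second burn Δv₂ = |v₂ − v_a| = 5.183 km/s.
Total Δv = Δv₁ + Δv₂ = 13.17 km/s.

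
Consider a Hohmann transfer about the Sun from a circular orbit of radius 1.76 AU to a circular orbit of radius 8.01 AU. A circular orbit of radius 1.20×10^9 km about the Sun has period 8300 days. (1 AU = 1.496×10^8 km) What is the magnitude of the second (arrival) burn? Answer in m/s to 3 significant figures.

Δv₂ = 4210 m/s

From Kepler's third law T² = 4π²r³/μ at r = 1.20×10^9 km, T = 8300 days = 8300 × 86400 s = 7.1712×10^8 s: μ = 4π²r³/T² = 1.32654×10^11 km³/s².
In km: r₁ = 1.76 × 1.496×10^8 = 2.63296×10^8 km; r₂ = 8.01 × 1.496×10^8 = 1.198296×10^9 km.
The Hohmann ellipse has a_t = (r₁ + r₂)/2 = 7.30796×10^8 km.
Circular speed at r = 1.198296×10^9 km: v_c = √(μ/r) = 10.5215 km/s.
Vis-viva on the transfer ellipse at r = 1.198296×10^9 km gives v_t = √[μ(2/r − 1/a_t)] = 6.31542 km/s.
Δv₂ = |v_t − v_c| = |6.31542 − 10.5215| = 4.206 km/s.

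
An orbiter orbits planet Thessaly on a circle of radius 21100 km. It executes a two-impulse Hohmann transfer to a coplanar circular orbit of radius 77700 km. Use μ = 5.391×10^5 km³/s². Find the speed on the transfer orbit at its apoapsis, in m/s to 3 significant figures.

v = 1720 m/s

Semi-major axis of the transfer orbit: a_t = (21100 + 77700)/2 = 49400 km.
At apoapsis, r = 77700 km.
Applying v² = μ(2/r − 1/a_t): v = 1.721 km/s.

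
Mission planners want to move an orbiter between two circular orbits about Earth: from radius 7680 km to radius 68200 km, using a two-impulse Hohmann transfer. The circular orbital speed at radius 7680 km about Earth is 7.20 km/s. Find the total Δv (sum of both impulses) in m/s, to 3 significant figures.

Δv = 3780 m/s

From the circular-orbit relation v² = μ/r at r = 7680 km: μ = v²r = (7.20)² × 7680 = 3.98131×10^5 km³/s².
Semi-major axis of the transfer orbit: a_t = (7680 + 68200)/2 = 37940 km.
Circular speed at r₁: v₁ = √(μ/r₁) = √(3.98131×10^5/7680) = 7.200 km/s.
Transfer-orbit speed at r₁ (vis-viva): v_p = √[μ(2/r₁ − 1/a_t)] = 9.653 km/s.
First burn Δv₁ = |v_p − v₁| = 2.453 km/s.
Circular speed at r₂: v₂ = √(μ/r₂) = 2.416 km/s.
Transfer-orbit speed at r₂: v_a = √[μ(2/r₂ − 1/a_t)] = 1.087 km/s.
Second burn Δv₂ = |v₂ − v_a| = 1.329 km/s.
Δv = Δv₁ + Δv₂ = 2.453 + 1.329 = 3.782 km/s.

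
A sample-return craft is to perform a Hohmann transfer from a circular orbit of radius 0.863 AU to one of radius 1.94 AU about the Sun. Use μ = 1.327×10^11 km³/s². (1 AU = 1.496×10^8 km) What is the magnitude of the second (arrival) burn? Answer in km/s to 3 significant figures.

In km: r₁ = 0.863 × 1.496×10^8 = 1.291048×10^8 km; r₂ = 1.94 × 1.496×10^8 = 2.90224×10^8 km.
The Hohmann ellipse has a_t = (r₁ + r₂)/2 = 2.096644×10^8 km.
Circular speed at r = 2.90224×10^8 km: v_c = √(μ/r) = 21.383 km/s.
Vis-viva on the transfer ellipse at r = 2.90224×10^8 km gives v_t = √[μ(2/r − 1/a_t)] = 16.779 km/s.
Δv₂ = |v_t − v_c| = |16.779 − 21.383| = 4.604 km/s.

Δv₂ = 4.60 km/s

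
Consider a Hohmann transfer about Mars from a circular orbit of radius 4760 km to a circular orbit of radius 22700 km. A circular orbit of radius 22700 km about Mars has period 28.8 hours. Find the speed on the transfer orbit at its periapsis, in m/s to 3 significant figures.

From Kepler's third law T² = 4π²r³/μ at r = 22700 km, T = 28.8 hours = 28.8 × 3600 s = 1.0368×10^5 s: μ = 4π²r³/T² = 42958.3 km³/s².
Semi-major axis of the transfer orbit: a_t = (4760 + 22700)/2 = 13730 km.
At periapsis, r = 4760 km.
From the vis-viva equation, v = √[μ(2/r − 1/a_t)] = 3.863 km/s.

v = 3860 m/s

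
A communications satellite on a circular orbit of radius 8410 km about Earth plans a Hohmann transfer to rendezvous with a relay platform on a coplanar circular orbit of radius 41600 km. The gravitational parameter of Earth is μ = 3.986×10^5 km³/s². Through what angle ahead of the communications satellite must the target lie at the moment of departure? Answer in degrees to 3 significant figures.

φ = 96.1°

Transfer-ellipse semi-major axis a_t = (r₁ + r₂)/2 = (8410 + 41600)/2 = 25005 km.
Transfer time t = π√(a_t³/μ) = 19680 s.
Target angular speed ω₂ = √(μ/r₂³) = 7.441×10^-5 rad/s.
Angle swept by the target during transfer: ω₂·t = 1.464 rad = 83.88°.
Arrival is 180° from departure on the ellipse, so φ = 180° − 83.88° = 96.1°.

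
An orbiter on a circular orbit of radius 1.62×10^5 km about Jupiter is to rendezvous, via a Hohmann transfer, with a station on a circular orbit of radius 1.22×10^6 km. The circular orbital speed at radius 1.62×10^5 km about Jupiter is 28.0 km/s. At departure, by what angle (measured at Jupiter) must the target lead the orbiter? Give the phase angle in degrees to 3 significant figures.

φ = 103°

From the circular-orbit relation v² = μ/r at r = 1.62×10^5 km: μ = v²r = (28.0)² × 1.62×10^5 = 1.27008×10^8 km³/s².
Transfer-ellipse semi-major axis a_t = (r₁ + r₂)/2 = (1.620×10^5 + 1.220×10^6)/2 = 6.910×10^5 km.
Transfer time t = π√(a_t³/μ) = 1.60122×10^5 s.
Target angular speed ω₂ = √(μ/r₂³) = 8.36326×10^-6 rad/s.
Angle swept by the target during transfer: ω₂·t = 1.33914 rad = 76.73°.
The orbiter traverses 180° on the transfer ellipse, so the target must lead by 180° − 76.73° = 103°.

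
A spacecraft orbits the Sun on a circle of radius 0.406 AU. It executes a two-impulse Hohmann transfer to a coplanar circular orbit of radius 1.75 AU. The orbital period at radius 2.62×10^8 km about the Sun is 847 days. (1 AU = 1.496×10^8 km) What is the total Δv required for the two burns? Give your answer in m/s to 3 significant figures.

From Kepler's third law T² = 4π²r³/μ at r = 2.62×10^8 km, T = 847 days = 847 × 86400 s = 7.31808×10^7 s: μ = 4π²r³/T² = 1.32577×10^11 km³/s².
In km: r₁ = 0.406 × 1.496×10^8 = 6.07376×10^7 km; r₂ = 1.75 × 1.496×10^8 = 2.618×10^8 km.
The Hohmann ellipse has a_t = (r₁ + r₂)/2 = 1.612688×10^8 km.
At r₁ the circular-orbit speed is v₁ = √(μ/r₁) = 46.72 km/s.
Transfer-orbit speed at r₁ (vis-viva equation): v_p = √[μ(2/r₁ − 1/a_t)] = 59.53 km/s.
First burn Δv₁ = |v_p − v₁| = 12.81 km/s.
At r₂, v₂ = √(μ/r₂) = 22.503 km/s.
Transfer-orbit speed at r₂: v_a = √[μ(2/r₂ − 1/a_t)] = 13.810 km/s.
Second burn Δv₂ = |v₂ − v_a| = 8.693 km/s.
Total Δv = Δv₁ + Δv₂ = 21.50 km/s.

Δv = 21500 m/s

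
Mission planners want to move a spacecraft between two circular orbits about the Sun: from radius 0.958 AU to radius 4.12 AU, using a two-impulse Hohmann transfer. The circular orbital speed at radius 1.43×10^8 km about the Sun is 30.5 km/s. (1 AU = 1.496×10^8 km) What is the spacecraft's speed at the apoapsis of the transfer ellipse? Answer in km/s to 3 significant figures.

v = 9.02 km/s

From the circular-orbit relation v² = μ/r at r = 1.43×10^8 km: μ = v²r = (30.5)² × 1.43×10^8 = 1.33026×10^11 km³/s².
In km: r₁ = 0.958 × 1.496×10^8 = 1.433168×10^8 km; r₂ = 4.12 × 1.496×10^8 = 6.16352×10^8 km.
Transfer-ellipse semi-major axis a_t = (r₁ + r₂)/2 = (1.433168×10^8 + 6.16352×10^8)/2 = 3.798344×10^8 km.
The apoapsis of the transfer ellipse is at r = 6.16352×10^8 km.
Applying v² = μ(2/r − 1/a_t): v = 9.024 km/s.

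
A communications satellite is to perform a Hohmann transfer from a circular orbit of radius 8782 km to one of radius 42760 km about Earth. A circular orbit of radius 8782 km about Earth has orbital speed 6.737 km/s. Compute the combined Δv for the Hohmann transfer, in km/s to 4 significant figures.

Δv = 3.212 km/s

From the circular-orbit relation v² = μ/r at r = 8782 km: μ = v²r = (6.737)² × 8782 = 3.98590×10^5 km³/s².
Semi-major axis of the transfer orbit: a_t = (8782 + 42760)/2 = 25771 km.
At r₁ the circular-orbit speed is v₁ = √(μ/r₁) = 6.737 km/s.
On the transfer ellipse at r₁, v² = μ(2/r − 1/a) gives v_p = √[μ(2/r₁ − 1/a_t)] = 8.678 km/s.
First burn Δv₁ = |v_p − v₁| = 1.941 km/s.
Circular speed at r₂: v₂ = √(μ/r₂) = 3.053 km/s.
Transfer-orbit speed at r₂: v_a = √[μ(2/r₂ − 1/a_t)] = 1.782 km/s.
Second burn Δv₂ = |v₂ − v_a| = 1.271 km/s.
Δv = Δv₁ + Δv₂ = 1.941 + 1.271 = 3.212 km/s.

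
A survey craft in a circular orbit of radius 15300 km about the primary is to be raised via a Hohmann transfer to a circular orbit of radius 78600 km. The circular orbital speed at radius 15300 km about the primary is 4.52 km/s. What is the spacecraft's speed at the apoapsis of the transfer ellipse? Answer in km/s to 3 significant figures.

v = 1.14 km/s

From the circular-orbit relation v² = μ/r at r = 15300 km: μ = v²r = (4.52)² × 15300 = 3.12585×10^5 km³/s².
The Hohmann ellipse has a_t = (r₁ + r₂)/2 = 46950 km.
The apoapsis of the transfer ellipse is at r = 78600 km.
Vis-viva: v = √[μ(2/r − 1/a_t)] = √[3.12585×10^5 × (2/78600 − 1/46950)] = 1.138 km/s.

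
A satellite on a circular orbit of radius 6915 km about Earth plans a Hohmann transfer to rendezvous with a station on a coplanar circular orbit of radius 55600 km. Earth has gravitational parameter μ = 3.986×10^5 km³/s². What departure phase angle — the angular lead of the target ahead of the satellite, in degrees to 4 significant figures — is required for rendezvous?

φ = 104.1°

The Hohmann ellipse has a_t = (r₁ + r₂)/2 = 31257.5 km.
The half-period of the transfer ellipse is t = π√(a_t³/μ) = 27498.7 s.
The target's mean motion on its circular orbit is ω₂ = √(μ/r₂³) = 4.81567×10^-5 rad/s.
Angle swept by the target during transfer: ω₂·t = 1.3242 rad = 75.87°.
The satellite traverses 180° on the transfer ellipse, so the target must lead by 180° − 75.87° = 104.1°.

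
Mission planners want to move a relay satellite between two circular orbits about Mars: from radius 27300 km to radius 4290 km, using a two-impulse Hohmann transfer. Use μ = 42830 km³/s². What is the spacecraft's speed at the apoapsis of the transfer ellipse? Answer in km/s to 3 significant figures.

v = 0.653 km/s

Transfer-ellipse semi-major axis a_t = (r₁ + r₂)/2 = (27300 + 4290)/2 = 15795 km.
At apoapsis, r = 27300 km.
From the vis-viva equation, v = √[μ(2/r − 1/a_t)] = 0.6528 km/s.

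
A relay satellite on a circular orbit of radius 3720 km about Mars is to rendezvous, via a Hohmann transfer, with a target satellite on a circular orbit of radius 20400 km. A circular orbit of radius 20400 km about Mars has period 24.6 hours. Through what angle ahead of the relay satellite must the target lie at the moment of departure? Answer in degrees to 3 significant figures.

From Kepler's third law T² = 4π²r³/μ at r = 20400 km, T = 24.6 hours = 24.6 × 3600 s = 88560 s: μ = 4π²r³/T² = 42734.1 km³/s².
Transfer-ellipse semi-major axis a_t = (r₁ + r₂)/2 = (3720 + 20400)/2 = 12060 km.
The half-period of the transfer ellipse is t = π√(a_t³/μ) = 20130 s.
The target's mean motion on its circular orbit is ω₂ = √(μ/r₂³) = 7.095×10^-5 rad/s.
Angle swept by the target during transfer: ω₂·t = 1.428 rad = 81.82°.
The relay satellite traverses 180° on the transfer ellipse, so the target must lead by 180° − 81.82° = 98.2°.

φ = 98.2°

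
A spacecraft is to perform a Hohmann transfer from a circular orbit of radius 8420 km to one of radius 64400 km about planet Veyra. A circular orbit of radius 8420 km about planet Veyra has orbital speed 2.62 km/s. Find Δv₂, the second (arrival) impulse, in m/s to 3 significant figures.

From the circular-orbit relation v² = μ/r at r = 8420 km: μ = v²r = (2.62)² × 8420 = 57798.2 km³/s².
Semi-major axis of the transfer orbit: a_t = (8420 + 64400)/2 = 36410 km.
Circular speed at r = 64400 km: v_c = √(μ/r) = 0.9474 km/s.
Transfer-orbit speed at the same r (vis-viva, a = a_t): v_t = √[μ(2/r − 1/a_t)] = 0.4556 km/s.
Δv₂ = |v_t − v_c| = |0.4556 − 0.9474| = 0.4918 km/s.

Δv₂ = 492 m/s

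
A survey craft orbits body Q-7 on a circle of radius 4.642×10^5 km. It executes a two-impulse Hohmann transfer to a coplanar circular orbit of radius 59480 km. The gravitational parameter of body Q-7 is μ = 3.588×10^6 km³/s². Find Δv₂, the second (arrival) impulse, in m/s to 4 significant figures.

Δv₂ = 2575 m/s

Transfer-ellipse semi-major axis a_t = (r₁ + r₂)/2 = (4.642×10^5 + 59480)/2 = 2.6184×10^5 km.
On the circular orbit at r = 59480 km, v_c = √(μ/r) = 7.76678 km/s.
Transfer-orbit speed at the same r (vis-viva, a = a_t): v_t = √[μ(2/r − 1/a_t)] = 10.3413 km/s.
Δv₂ = |v_t − v_c| = |10.3413 − 7.76678| = 2.575 km/s.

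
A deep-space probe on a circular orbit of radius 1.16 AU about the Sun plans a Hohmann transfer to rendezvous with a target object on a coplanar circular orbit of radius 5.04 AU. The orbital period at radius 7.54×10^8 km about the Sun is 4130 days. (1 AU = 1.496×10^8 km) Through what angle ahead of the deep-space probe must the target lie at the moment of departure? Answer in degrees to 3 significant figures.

φ = 93.2°

From Kepler's third law T² = 4π²r³/μ at r = 7.54×10^8 km, T = 4130 days = 4130 × 86400 s = 3.56832×10^8 s: μ = 4π²r³/T² = 1.32906×10^11 km³/s².
In km: r₁ = 1.16 × 1.496×10^8 = 1.73536×10^8 km; r₂ = 5.04 × 1.496×10^8 = 7.53984×10^8 km.
Transfer-ellipse semi-major axis a_t = (r₁ + r₂)/2 = (1.73536×10^8 + 7.53984×10^8)/2 = 4.6376×10^8 km.
The half-period of the transfer ellipse is t = π√(a_t³/μ) = 8.606×10^7 s.
The target's mean motion on its circular orbit is ω₂ = √(μ/r₂³) = 1.761×10^-8 rad/s.
Angle swept by the target during transfer: ω₂·t = 1.5155 rad = 86.83°.
Arrival is 180° from departure on the ellipse, so φ = 180° − 86.83° = 93.2°.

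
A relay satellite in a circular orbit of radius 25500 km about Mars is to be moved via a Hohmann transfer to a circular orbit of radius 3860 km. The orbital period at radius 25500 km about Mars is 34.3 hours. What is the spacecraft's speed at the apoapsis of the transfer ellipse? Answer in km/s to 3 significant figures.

v = 0.665 km/s

From Kepler's third law T² = 4π²r³/μ at r = 25500 km, T = 34.3 hours = 34.3 × 3600 s = 1.2348×10^5 s: μ = 4π²r³/T² = 42932.6 km³/s².
The Hohmann ellipse has a_t = (r₁ + r₂)/2 = 14680 km.
The apoapsis of the transfer ellipse is at r = 25500 km.
Vis-viva: v = √[μ(2/r − 1/a_t)] = √[42932.6 × (2/25500 − 1/14680)] = 0.6654 km/s.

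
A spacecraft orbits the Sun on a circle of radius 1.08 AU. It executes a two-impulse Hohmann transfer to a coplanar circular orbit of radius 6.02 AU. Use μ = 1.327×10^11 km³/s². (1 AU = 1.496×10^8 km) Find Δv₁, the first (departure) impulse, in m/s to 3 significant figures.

In km: r₁ = 1.08 × 1.496×10^8 = 1.61568×10^8 km; r₂ = 6.02 × 1.496×10^8 = 9.00592×10^8 km.
The Hohmann ellipse has a_t = (r₁ + r₂)/2 = 5.3108×10^8 km.
On the circular orbit at r = 1.61568×10^8 km, v_c = √(μ/r) = 28.659 km/s.
Transfer-orbit speed at the same r (vis-viva, a = a_t): v_t = √[μ(2/r − 1/a_t)] = 37.320 km/s.
Δv₁ = |v_t − v_c| = |37.320 − 28.659| = 8.661 km/s.

Δv₁ = 8660 m/s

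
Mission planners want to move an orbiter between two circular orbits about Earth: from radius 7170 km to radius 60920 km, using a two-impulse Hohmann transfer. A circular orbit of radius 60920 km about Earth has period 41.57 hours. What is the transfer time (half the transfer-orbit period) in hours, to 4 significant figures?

From Kepler's third law T² = 4π²r³/μ at r = 60920 km, T = 41.57 hours = 41.57 × 3600 s = 1.49652×10^5 s: μ = 4π²r³/T² = 3.98542×10^5 km³/s².
Transfer-ellipse semi-major axis a_t = (r₁ + r₂)/2 = (7170 + 60920)/2 = 34045 km.
Half the transfer-orbit period gives t = π√(a_t³/μ) = 31260 s.
Converting: 31260 s ÷ 3600 s/hour = 8.683 hours.

t = 8.683 hours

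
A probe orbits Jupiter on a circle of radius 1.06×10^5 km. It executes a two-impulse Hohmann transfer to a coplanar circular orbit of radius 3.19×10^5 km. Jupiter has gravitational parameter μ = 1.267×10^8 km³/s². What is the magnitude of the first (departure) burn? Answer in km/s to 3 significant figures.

The Hohmann ellipse has a_t = (r₁ + r₂)/2 = 2.125×10^5 km.
On the circular orbit at r = 1.060×10^5 km, v_c = √(μ/r) = 34.573 km/s.
Vis-viva on the transfer ellipse at r = 1.060×10^5 km gives v_t = √[μ(2/r − 1/a_t)] = 42.360 km/s.
Δv₁ = |v_t − v_c| = |42.360 − 34.573| = 7.787 km/s.

Δv₁ = 7.79 km/s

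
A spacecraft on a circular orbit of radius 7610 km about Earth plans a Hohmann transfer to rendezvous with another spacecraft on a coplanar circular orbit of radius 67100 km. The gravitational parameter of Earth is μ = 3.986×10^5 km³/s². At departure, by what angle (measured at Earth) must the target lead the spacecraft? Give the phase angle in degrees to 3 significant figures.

The Hohmann ellipse has a_t = (r₁ + r₂)/2 = 37355 km.
The half-period of the transfer ellipse is t = π√(a_t³/μ) = 35930 s.
Target angular speed ω₂ = √(μ/r₂³) = 3.632×10^-5 rad/s.
Angle swept by the target during transfer: ω₂·t = 1.305 rad = 74.77°.
Arrival is 180° from departure on the ellipse, so φ = 180° − 74.77° = 105°.

φ = 105°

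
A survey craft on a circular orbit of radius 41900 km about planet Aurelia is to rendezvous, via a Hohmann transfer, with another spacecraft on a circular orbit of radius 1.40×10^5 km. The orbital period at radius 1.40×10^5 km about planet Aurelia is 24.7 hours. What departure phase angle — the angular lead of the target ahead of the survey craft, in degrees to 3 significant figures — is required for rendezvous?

φ = 85.7°

From Kepler's third law T² = 4π²r³/μ at r = 1.40×10^5 km, T = 24.7 hours = 24.7 × 3600 s = 88920 s: μ = 4π²r³/T² = 1.37008×10^7 km³/s².
Transfer-ellipse semi-major axis a_t = (r₁ + r₂)/2 = (41900 + 1.400×10^5)/2 = 90950 km.
Transfer time t = π√(a_t³/μ) = 23279.92 s.
Target angular speed ω₂ = √(μ/r₂³) = 7.066110×10^-5 rad/s.
Angle swept by the target during transfer: ω₂·t = 1.644985 rad = 94.251°.
Arrival is 180° from departure on the ellipse, so φ = 180° − 94.251° = 85.7°.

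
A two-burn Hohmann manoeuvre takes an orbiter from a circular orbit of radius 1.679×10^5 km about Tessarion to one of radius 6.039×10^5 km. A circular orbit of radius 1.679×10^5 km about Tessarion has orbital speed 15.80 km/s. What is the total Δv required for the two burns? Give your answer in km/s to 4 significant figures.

Δv = 6.801 km/s

From the circular-orbit relation v² = μ/r at r = 1.679×10^5 km: μ = v²r = (15.80)² × 1.679×10^5 = 4.19146×10^7 km³/s².
The Hohmann ellipse has a_t = (r₁ + r₂)/2 = 3.859×10^5 km.
At r₁ the circular-orbit speed is v₁ = √(μ/r₁) = 15.800 km/s.
On the transfer ellipse at r₁, v² = μ(2/r − 1/a) gives v_p = √[μ(2/r₁ − 1/a_t)] = 19.765 km/s.
First burn Δv₁ = |v_p − v₁| = 3.965 km/s.
Circular speed at r₂: v₂ = √(μ/r₂) = 8.331 km/s.
Transfer-orbit speed at r₂: v_a = √[μ(2/r₂ − 1/a_t)] = 5.495 km/s.
Second burn Δv₂ = |v₂ − v_a| = 2.836 km/s.
Total Δv = Δv₁ + Δv₂ = 6.801 km/s.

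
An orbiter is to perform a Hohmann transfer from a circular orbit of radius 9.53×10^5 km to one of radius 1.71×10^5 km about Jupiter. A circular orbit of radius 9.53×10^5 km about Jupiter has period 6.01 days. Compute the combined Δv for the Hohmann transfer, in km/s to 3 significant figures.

From Kepler's third law T² = 4π²r³/μ at r = 9.53×10^5 km, T = 6.01 days = 6.01 × 86400 s = 5.19264×10^5 s: μ = 4π²r³/T² = 1.26725×10^8 km³/s².
Semi-major axis of the transfer orbit: a_t = (9.530×10^5 + 1.710×10^5)/2 = 5.620×10^5 km.
Circular speed at r₁: v₁ = √(μ/r₁) = √(1.26725×10^8/9.530×10^5) = 11.5315 km/s.
Transfer-orbit speed at r₁ (vis-viva): v_a = √[μ(2/r₁ − 1/a_t)] = 6.36084 km/s.
First burn Δv₁ = |v_a − v₁| = 5.171 km/s.
Circular speed at r₂: v₂ = √(μ/r₂) = 27.223 km/s.
Transfer-orbit speed at r₂: v_p = √[μ(2/r₂ − 1/a_t)] = 35.450 km/s.
Second burn Δv₂ = |v₂ − v_p| = 8.227 km/s.
Δv = Δv₁ + Δv₂ = 5.171 + 8.227 = 13.40 km/s.

Δv = 13.4 km/s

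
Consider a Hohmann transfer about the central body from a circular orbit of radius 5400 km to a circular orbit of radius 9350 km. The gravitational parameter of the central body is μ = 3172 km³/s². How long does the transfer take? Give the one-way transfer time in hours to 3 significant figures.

t = 9.81 hours

Transfer-ellipse semi-major axis a_t = (r₁ + r₂)/2 = (5400 + 9350)/2 = 7375 km.
Half the transfer-orbit period gives t = π√(a_t³/μ) = 35330 s.
Converting: 35330 s ÷ 3600 s/hour = 9.81 hours.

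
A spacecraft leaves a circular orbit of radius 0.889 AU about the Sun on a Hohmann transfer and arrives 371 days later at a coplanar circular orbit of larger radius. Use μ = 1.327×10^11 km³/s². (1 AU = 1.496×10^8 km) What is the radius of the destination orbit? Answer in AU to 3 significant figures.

In km: r₁ = 0.889 × 1.496×10^8 = 1.329944×10^8 km.
Transfer time t = 371 days = 3.20544×10^7 s, and t = π√(a_t³/μ).
So a_t = (μ t²/π²)^(1/3) = (1.327×10^11 × (3.20544×10^7)² / π²)^(1/3) = 2.3995×10^8 km.
Since a_t = (r₁ + r₂)/2, r₂ = 2a_t − r₁ = 2×2.3995×10^8 − 1.329944×10^8 = 3.469056×10^8 km.
In AU: r₂ = 3.469056×10^8 / 1.496×10^8 = 2.32 AU.

r₂ = 2.32 AU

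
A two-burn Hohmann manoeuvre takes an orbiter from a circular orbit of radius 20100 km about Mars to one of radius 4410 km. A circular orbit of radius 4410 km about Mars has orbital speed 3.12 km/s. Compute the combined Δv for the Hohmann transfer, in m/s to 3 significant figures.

From the circular-orbit relation v² = μ/r at r = 4410 km: μ = v²r = (3.12)² × 4410 = 42928.7 km³/s².
Semi-major axis of the transfer orbit: a_t = (20100 + 4410)/2 = 12255 km.
At r₁ the circular-orbit speed is v₁ = √(μ/r₁) = 1.4614 km/s.
Transfer-orbit speed at r₁ (v² = μ(2/r − 1/a)): v_a = √[μ(2/r₁ − 1/a_t)] = 0.87667 km/s.
First burn Δv₁ = |v_a − v₁| = 0.5847 km/s.
Circular speed at r₂: v₂ = √(μ/r₂) = 3.1200 km/s.
Transfer-orbit speed at r₂: v_p = √[μ(2/r₂ − 1/a_t)] = 3.9957 km/s.
Second burn Δv₂ = |v₂ − v_p| = 0.8757 km/s.
Δv = Δv₁ + Δv₂ = 0.5847 + 0.8757 = 1.460 km/s.

Δv = 1460 m/s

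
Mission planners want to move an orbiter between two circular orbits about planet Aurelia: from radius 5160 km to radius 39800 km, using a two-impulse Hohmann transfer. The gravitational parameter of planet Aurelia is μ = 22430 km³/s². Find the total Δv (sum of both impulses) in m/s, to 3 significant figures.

Semi-major axis of the transfer orbit: a_t = (5160 + 39800)/2 = 22480 km.
Circular speed at r₁: v₁ = √(μ/r₁) = √(22430/5160) = 2.084922 km/s.
On the transfer ellipse at r₁, v² = μ(2/r − 1/a) gives v_p = √[μ(2/r₁ − 1/a_t)] = 2.774171 km/s.
First burn Δv₁ = |v_p − v₁| = 0.6892 km/s.
Circular speed at r₂: v₂ = √(μ/r₂) = 0.7507 km/s.
Transfer-orbit speed at r₂: v_a = √[μ(2/r₂ − 1/a_t)] = 0.3597 km/s.
Second burn Δv₂ = |v₂ − v_a| = 0.3910 km/s.
Δv = Δv₁ + Δv₂ = 0.6892 + 0.3910 = 1.080 km/s.

Δv = 1080 m/s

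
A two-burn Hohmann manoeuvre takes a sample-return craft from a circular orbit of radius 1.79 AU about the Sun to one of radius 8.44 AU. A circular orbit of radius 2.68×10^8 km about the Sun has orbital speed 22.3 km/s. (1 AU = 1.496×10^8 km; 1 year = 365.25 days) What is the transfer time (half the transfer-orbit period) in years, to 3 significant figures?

t = 5.77 years

From the circular-orbit relation v² = μ/r at r = 2.68×10^8 km: μ = v²r = (22.3)² × 2.68×10^8 = 1.33274×10^11 km³/s².
In km: r₁ = 1.79 × 1.496×10^8 = 2.67784×10^8 km; r₂ = 8.44 × 1.496×10^8 = 1.262624×10^9 km.
Transfer-ellipse semi-major axis a_t = (r₁ + r₂)/2 = (2.67784×10^8 + 1.262624×10^9)/2 = 7.65204×10^8 km.
Half the transfer-orbit period gives t = π√(a_t³/μ) = 1.822×10^8 s.
Converting: 1.822×10^8 s ÷ 3.15576×10^7 s/year (365.25 × 86400) = 5.77 years.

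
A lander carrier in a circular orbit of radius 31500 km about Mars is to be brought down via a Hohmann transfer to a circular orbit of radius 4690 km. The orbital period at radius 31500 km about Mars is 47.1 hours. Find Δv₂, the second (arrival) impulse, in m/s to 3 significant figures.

Δv₂ = 966 m/s

From Kepler's third law T² = 4π²r³/μ at r = 31500 km, T = 47.1 hours = 47.1 × 3600 s = 1.6956×10^5 s: μ = 4π²r³/T² = 42918.5 km³/s².
Semi-major axis of the transfer orbit: a_t = (31500 + 4690)/2 = 18095 km.
Circular speed at r = 4690 km: v_c = √(μ/r) = 3.0251 km/s.
Vis-viva on the transfer ellipse at r = 4690 km gives v_t = √[μ(2/r − 1/a_t)] = 3.9913 km/s.
Δv₂ = |v_t − v_c| = |3.9913 − 3.0251| = 0.9662 km/s.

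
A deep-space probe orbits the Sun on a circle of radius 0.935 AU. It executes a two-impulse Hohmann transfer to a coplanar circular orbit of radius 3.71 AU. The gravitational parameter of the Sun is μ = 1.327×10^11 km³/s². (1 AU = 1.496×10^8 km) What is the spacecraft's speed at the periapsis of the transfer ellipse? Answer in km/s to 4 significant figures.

v = 38.93 km/s

In km: r₁ = 0.935 × 1.496×10^8 = 1.39876×10^8 km; r₂ = 3.71 × 1.496×10^8 = 5.55016×10^8 km.
Semi-major axis of the transfer orbit: a_t = (1.39876×10^8 + 5.55016×10^8)/2 = 3.47446×10^8 km.
At periapsis, r = 1.39876×10^8 km.
Applying v² = μ(2/r − 1/a_t): v = 38.93 km/s.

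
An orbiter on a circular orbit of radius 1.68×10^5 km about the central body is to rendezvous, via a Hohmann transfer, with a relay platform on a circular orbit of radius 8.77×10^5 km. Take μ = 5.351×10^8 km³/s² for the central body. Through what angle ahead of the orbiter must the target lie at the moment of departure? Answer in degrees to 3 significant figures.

The Hohmann ellipse has a_t = (r₁ + r₂)/2 = 5.225×10^5 km.
The half-period of the transfer ellipse is t = π√(a_t³/μ) = 51293 s.
Target angular speed ω₂ = √(μ/r₂³) = 2.8166×10^-5 rad/s.
Angle swept by the target during transfer: ω₂·t = 1.4447 rad = 82.78°.
The orbiter traverses 180° on the transfer ellipse, so the target must lead by 180° − 82.78° = 97.2°.

φ = 97.2°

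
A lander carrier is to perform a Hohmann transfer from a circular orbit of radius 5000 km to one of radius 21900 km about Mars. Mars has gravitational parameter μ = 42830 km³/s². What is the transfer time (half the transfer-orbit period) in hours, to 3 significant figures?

t = 6.58 hours

Transfer-ellipse semi-major axis a_t = (r₁ + r₂)/2 = (5000 + 21900)/2 = 13450 km.
By Kepler's third law the transfer-orbit period is T = 2π√(a_t³/μ), so t = T/2 = 23680 s.
Converting: 23680 s ÷ 3600 s/hour = 6.58 hours.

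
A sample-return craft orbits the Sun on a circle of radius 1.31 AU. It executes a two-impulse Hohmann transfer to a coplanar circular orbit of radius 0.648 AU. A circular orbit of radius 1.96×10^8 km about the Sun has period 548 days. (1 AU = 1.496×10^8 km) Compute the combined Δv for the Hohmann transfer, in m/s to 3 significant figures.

From Kepler's third law T² = 4π²r³/μ at r = 1.96×10^8 km, T = 548 days = 548 × 86400 s = 4.73472×10^7 s: μ = 4π²r³/T² = 1.32599×10^11 km³/s².
In km: r₁ = 1.31 × 1.496×10^8 = 1.95976×10^8 km; r₂ = 0.648 × 1.496×10^8 = 9.69408×10^7 km.
Transfer-ellipse semi-major axis a_t = (r₁ + r₂)/2 = (1.95976×10^8 + 9.69408×10^7)/2 = 1.464584×10^8 km.
Circular speed at r₁: v₁ = √(μ/r₁) = √(1.32599×10^11/1.95976×10^8) = 26.0117 km/s.
On the transfer ellipse at r₁, vis-viva gives v_a = √[μ(2/r₁ − 1/a_t)] = 21.1624 km/s.
First burn Δv₁ = |v_a − v₁| = 4.849 km/s.
Circular speed at r₂: v₂ = √(μ/r₂) = 36.984 km/s.
Transfer-orbit speed at r₂: v_p = √[μ(2/r₂ − 1/a_t)] = 42.782 km/s.
Second burn Δv₂ = |v₂ − v_p| = 5.798 km/s.
Δv = Δv₁ + Δv₂ = 4.849 + 5.798 = 10.65 km/s.

Δv = 10600 m/s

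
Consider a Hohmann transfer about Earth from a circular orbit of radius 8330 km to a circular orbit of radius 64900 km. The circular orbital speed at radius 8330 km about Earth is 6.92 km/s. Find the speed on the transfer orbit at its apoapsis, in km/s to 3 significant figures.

From the circular-orbit relation v² = μ/r at r = 8330 km: μ = v²r = (6.92)² × 8330 = 3.98894×10^5 km³/s².
Semi-major axis of the transfer orbit: a_t = (8330 + 64900)/2 = 36615 km.
At apoapsis, r = 64900 km.
From the vis-viva equation, v = √[μ(2/r − 1/a_t)] = 1.182 km/s.

v = 1.18 km/s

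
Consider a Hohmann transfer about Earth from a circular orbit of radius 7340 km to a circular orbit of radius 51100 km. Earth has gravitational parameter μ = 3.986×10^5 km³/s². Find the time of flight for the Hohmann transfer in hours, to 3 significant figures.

The Hohmann ellipse has a_t = (r₁ + r₂)/2 = 29220 km.
Half the transfer-orbit period gives t = π√(a_t³/μ) = 24850 s.
Converting: 24850 s ÷ 3600 s/hour = 6.90 hours.

t = 6.90 hours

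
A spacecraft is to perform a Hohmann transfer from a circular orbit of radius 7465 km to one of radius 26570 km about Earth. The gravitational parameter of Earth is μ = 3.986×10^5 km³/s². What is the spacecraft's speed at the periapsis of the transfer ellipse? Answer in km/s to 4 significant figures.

Semi-major axis of the transfer orbit: a_t = (7465 + 26570)/2 = 17017.5 km.
The periapsis of the transfer ellipse is at r = 7465 km.
Vis-viva: v = √[μ(2/r − 1/a_t)] = √[3.986×10^5 × (2/7465 − 1/17017.5)] = 9.131 km/s.

v = 9.131 km/s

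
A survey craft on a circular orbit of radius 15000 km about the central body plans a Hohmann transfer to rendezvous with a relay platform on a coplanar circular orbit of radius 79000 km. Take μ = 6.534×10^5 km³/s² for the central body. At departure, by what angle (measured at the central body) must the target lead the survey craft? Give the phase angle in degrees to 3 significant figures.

Transfer-ellipse semi-major axis a_t = (r₁ + r₂)/2 = (15000 + 79000)/2 = 47000 km.
Transfer time t = π√(a_t³/μ) = 39601 s.
The target's mean motion on its circular orbit is ω₂ = √(μ/r₂³) = 3.6404×10^-5 rad/s.
Angle swept by the target during transfer: ω₂·t = 1.4416 rad = 82.60°.
Arrival is 180° from departure on the ellipse, so φ = 180° − 82.60° = 97.4°.

φ = 97.4°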